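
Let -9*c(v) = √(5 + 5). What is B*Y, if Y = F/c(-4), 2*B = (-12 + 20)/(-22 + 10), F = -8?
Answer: -12*√10/5 ≈ -7.5895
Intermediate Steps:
c(v) = -√10/9 (c(v) = -√(5 + 5)/9 = -√10/9)
B = -⅓ (B = ((-12 + 20)/(-22 + 10))/2 = (8/(-12))/2 = (8*(-1/12))/2 = (½)*(-⅔) = -⅓ ≈ -0.33333)
Y = 36*√10/5 (Y = -8*(-9*√10/10) = -(-36)*√10/5 = 36*√10/5 ≈ 22.768)
B*Y = -12*√10/5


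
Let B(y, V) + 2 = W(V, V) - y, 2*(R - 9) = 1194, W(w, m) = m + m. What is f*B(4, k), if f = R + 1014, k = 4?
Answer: 3240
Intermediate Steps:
W(w, m) = 2*m
R = 606 (R = 9 + (½)*1194 = 9 + 597 = 606)
B(y, V) = -2 - y + 2*V (B(y, V) = -2 + (2*V - y) = -2 + (-y + 2*V) = -2 - y + 2*V)
f = 1620 (f = 606 + 1014 = 1620)
f*B(4, k) = 1620*(-2 - 1*4 + 2*4) = 1620*(-2 - 4 + 8) = 1620*2 = 3240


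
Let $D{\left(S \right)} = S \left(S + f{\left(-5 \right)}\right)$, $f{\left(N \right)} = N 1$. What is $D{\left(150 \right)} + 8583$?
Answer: $30333$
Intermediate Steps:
$f{\left(N \right)} = N$
$D{\left(S \right)} = S \left(-5 + S\right)$ ($D{\left(S \right)} = S \left(S - 5\right) = S \left(-5 + S\right)$)
$D{\left(150 \right)} + 8583 = 150 \left(-5 + 150\right) + 8583 = 150 \cdot 145 + 8583 = 21750 + 8583 = 30333$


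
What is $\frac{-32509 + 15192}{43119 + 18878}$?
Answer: $- \frac{17317}{61997} \approx -0.27932$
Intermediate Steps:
$\frac{-32509 + 15192}{43119 + 18878} = - \frac{17317}{61997}$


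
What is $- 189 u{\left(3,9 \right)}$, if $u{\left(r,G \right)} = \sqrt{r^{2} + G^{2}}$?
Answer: $- 567 \sqrt{10} \approx -1793.0$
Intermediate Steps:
$u{\left(r,G \right)} = \sqrt{G^{2} + r^{2}}$
$- 189 u{\left(3,9 \right)} = - 189 \sqrt{9^{2} + 3^{2}} = - 189 \sqrt{81 + 9} = - 189 \sqrt{90} = - 189 \cdot 3 \sqrt{10} = - 567 \sqrt{10}$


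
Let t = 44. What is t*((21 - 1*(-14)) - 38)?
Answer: -132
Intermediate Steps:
t*((21 - 1*(-14)) - 38) = 44*((21 - 1*(-14)) - 38) = 44*((21 + 14) - 38) = 44*(35 - 38) = 44*(-3) = -132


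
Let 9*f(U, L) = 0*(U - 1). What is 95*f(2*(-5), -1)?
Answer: 0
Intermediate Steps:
f(U, L) = 0 (f(U, L) = (0*(U - 1))/9 = (0*(-1 + U))/9 = (⅑)*0 = 0)
95*f(2*(-5), -1) = 95*0 = 0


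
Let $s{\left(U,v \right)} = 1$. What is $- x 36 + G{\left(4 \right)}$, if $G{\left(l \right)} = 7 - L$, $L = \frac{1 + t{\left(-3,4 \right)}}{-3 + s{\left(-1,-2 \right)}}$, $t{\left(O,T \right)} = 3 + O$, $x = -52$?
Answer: $\frac{3759}{2} \approx 1879.5$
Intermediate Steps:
$L = - \frac{1}{2}$ ($L = \frac{1 + \left(3 - 3\right)}{-3 + 1} = \frac{1 + 0}{-2} = 1 \left(- \frac{1}{2}\right) = - \frac{1}{2} \approx -0.5$)
$G{\left(l \right)} = \frac{15}{2}$ ($G{\left(l \right)} = 7 - - \frac{1}{2} = 7 + \frac{1}{2} = \frac{15}{2}$)
$- x 36 + G{\left(4 \right)} = \left(-1\right) \left(-52\right) 36 + \frac{15}{2} = 52 \cdot 36 + \frac{15}{2} = 1872 + \frac{15}{2} = \frac{3759}{2}$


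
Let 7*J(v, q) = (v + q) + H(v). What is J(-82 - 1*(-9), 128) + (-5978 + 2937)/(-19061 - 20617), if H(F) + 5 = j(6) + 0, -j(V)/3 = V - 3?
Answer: 1648085/277746 ≈ 5.9338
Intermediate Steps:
j(V) = 9 - 3*V (j(V) = -3*(V - 3) = -3*(-3 + V) = 9 - 3*V)
H(F) = -14 (H(F) = -5 + ((9 - 3*6) + 0) = -5 + ((9 - 18) + 0) = -5 + (-9 + 0) = -5 - 9 = -14)
J(v, q) = -2 + q/7 + v/7 (J(v, q) = ((v + q) - 14)/7 = ((q + v) - 14)/7 = (-14 + q + v)/7 = -2 + q/7 + v/7)
J(-82 - 1*(-9), 128) + (-5978 + 2937)/(-19061 - 20617) = (-2 + (⅐)*128 + (-82 - 1*(-9))/7) + (-5978 + 2937)/(-19061 - 20617) = (-2 + 128/7 + (-82 + 9)/7) - 3041/(-39678) = (-2 + 128/7 + (⅐)*(-73)) - 3041*(-1/39678) = (-2 + 128/7 - 73/7) + 3041/39678 = 41/7 + 3041/39678 = 1648085/277746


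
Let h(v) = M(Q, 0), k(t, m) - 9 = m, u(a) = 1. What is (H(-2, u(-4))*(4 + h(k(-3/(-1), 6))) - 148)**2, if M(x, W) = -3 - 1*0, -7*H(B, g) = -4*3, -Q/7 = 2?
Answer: 1048576/49 ≈ 21400.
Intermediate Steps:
Q = -14 (Q = -7*2 = -14)
k(t, m) = 9 + m
H(B, g) = 12/7 (H(B, g) = -(-4)*3/7 = -1/7*(-12) = 12/7)
M(x, W) = -3 (M(x, W) = -3 + 0 = -3)
h(v) = -3
(H(-2, u(-4))*(4 + h(k(-3/(-1), 6))) - 148)**2 = (12*(4 - 3)/7 - 148)**2 = ((12/7)*1 - 148)**2 = (12/7 - 148)**2 = (-1024/7)**2 = 1048576/49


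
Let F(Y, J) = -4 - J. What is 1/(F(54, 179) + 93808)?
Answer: 1/93625 ≈ 1.0681e-5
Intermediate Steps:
1/(F(54, 179) + 93808) = 1/((-4 - 1*179) + 93808) = 1/((-4 - 179) + 93808) = 1/(-183 + 93808) = 1/93625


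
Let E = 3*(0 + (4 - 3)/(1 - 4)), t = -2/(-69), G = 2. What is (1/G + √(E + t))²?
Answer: -199/276 + I*√4623/69 ≈ -0.72101 + 0.9854*I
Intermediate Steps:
t = 2/69 (t = -2*(-1/69) = 2/69 ≈ 0.028986)
E = -1 (E = 3*(0 + 1/(-3)) = 3*(0 + 1*(-⅓)) = 3*(0 - ⅓) = 3*(-⅓) = -1)
(1/G + √(E + t))² = (1/2 + √(-1 + 2/69))² = (½ + √(-67/69))² = (½ + I*√4623/69)²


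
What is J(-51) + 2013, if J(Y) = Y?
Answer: 1962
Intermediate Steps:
J(-51) + 2013 = -51 + 2013 = 1962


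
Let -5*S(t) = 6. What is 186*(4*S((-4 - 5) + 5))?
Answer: -4464/5 ≈ -892.80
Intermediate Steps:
S(t) = -6/5 (S(t) = -⅕*6 = -6/5)
186*(4*S((-4 - 5) + 5)) = 186*(4*(-6/5)) = 186*(-24/5) = -4464/5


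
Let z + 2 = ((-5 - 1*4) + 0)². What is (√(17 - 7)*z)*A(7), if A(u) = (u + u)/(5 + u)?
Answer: 553*√10/6 ≈ 291.46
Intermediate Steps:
A(u) = 2*u/(5 + u) (A(u) = (2*u)/(5 + u) = 2*u/(5 + u))
z = 79 (z = -2 + ((-5 - 1*4) + 0)² = -2 + ((-5 - 4) + 0)² = -2 + (-9 + 0)² = -2 + (-9)² = -2 + 81 = 79)
(√(17 - 7)*z)*A(7) = (√(17 - 7)*79)*(2*7/(5 + 7)) = (√10*79)*(2*7/12) = (79*√10)*(2*7*(1/12)) = (79*√10)*(7/6) = 553*√10/6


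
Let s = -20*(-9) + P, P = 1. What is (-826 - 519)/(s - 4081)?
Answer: 269/780 ≈ 0.34487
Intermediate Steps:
s = 181 (s = -20*(-9) + 1 = 180 + 1 = 181)
(-826 - 519)/(s - 4081) = (-826 - 519)/(181 - 4081) = -1345/(-3900) = -1345*(-1/3900) = 269/780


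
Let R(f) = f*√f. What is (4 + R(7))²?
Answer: 359 + 56*√7 ≈ 507.16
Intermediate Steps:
R(f) = f^(3/2)
(4 + R(7))² = (4 + 7^(3/2))² = (4 + 7*√7)²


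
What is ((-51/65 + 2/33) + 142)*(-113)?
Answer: -34243181/2145 ≈ -15964.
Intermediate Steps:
((-51/65 + 2/33) + 142)*(-113) = (-1553/2145 + 142)*(-113) = (303037/2145)*(-113) = -34243181/2145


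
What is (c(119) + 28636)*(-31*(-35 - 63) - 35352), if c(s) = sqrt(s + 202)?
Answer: -925343704 - 32314*sqrt(321) ≈ -9.2592e+8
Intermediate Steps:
c(s) = sqrt(202 + s)
(c(119) + 28636)*(-31*(-35 - 63) - 35352) = (sqrt(202 + 119) + 28636)*(-31*(-35 - 63) - 35352) = (sqrt(321) + 28636)*(-31*(-98) - 35352) = (28636 + sqrt(321))*(3038 - 35352) = (28636 + sqrt(321))*(-32314) = -925343704 - 32314*sqrt(321)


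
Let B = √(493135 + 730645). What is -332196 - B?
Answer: -332196 - 2*√305945 ≈ -3.3330e+5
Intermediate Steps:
B = 2*√305945 (B = √1223780 = 2*√305945 ≈ 1106.2)
-332196 - B = -332196 - 2*√305945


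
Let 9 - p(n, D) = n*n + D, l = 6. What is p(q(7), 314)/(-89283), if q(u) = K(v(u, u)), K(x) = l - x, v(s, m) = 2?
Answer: 107/29761 ≈ 0.0035953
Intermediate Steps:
K(x) = 6 - x
q(u) = 4 (q(u) = 6 - 1*2 = 6 - 2 = 4)
p(n, D) = 9 - D - n² (p(n, D) = 9 - (n*n + D) = 9 - (n² + D) = 9 - (D + n²) = 9 + (-D - n²) = 9 - D - n²)
p(q(7), 314)/(-89283) = (9 - 1*314 - 1*4²)/(-89283) = (9 - 314 - 1*16)*(-1/89283) = (9 - 314 - 16)*(-1/89283) = -321*(-1/89283) = 107/29761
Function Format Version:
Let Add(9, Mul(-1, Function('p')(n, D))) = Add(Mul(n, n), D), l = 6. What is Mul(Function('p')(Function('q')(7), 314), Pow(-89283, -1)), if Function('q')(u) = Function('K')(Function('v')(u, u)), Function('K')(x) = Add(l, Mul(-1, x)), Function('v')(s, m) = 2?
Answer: Rational(107, 29761) ≈ 0.0035953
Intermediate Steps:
Function('K')(x) = Add(6, Mul(-1, x))
Function('q')(u) = 4 (Function('q')(u) = Add(6, Mul(-1, 2)) = Add(6, -2) = 4)
Function('p')(n, D) = Add(9, Mul(-1, D), Mul(-1, Pow(n, 2))) (Function('p')(n, D) = Add(9, Mul(-1, Add(Mul(n, n), D))) = Add(9, Mul(-1, Add(Pow(n, 2), D))) = Add(9, Mul(-1, Add(D, Pow(n, 2)))) = Add(9, Add(Mul(-1, D), Mul(-1, Pow(n, 2)))) = Add(9, Mul(-1, D), Mul(-1, Pow(n, 2))))
Mul(Function('p')(Function('q')(7), 314), Pow(-89283, -1)) = Mul(Add(9, Mul(-1, 314), Mul(-1, Pow(4, 2))), Pow(-89283, -1)) = Mul(Add(9, -314, Mul(-1, 16)), Rational(-1, 89283)) = Mul(Add(9, -314, -16), Rational(-1, 89283)) = Mul(-321, Rational(-1, 89283)) = Rational(107, 29761)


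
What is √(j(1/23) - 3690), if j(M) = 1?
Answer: I*√3689 ≈ 60.737*I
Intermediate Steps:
√(j(1/23) - 3690) = √(1 - 3690) = √(-3689) = I*√3689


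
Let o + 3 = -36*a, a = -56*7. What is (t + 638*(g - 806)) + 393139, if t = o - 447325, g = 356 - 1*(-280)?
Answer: -148537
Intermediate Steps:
g = 636 (g = 356 + 280 = 636)
a = -392
o = 14109 (o = -3 - 36*(-392) = -3 + 14112 = 14109)
t = -433216 (t = 14109 - 447325 = -433216)
(t + 638*(g - 806)) + 393139 = (-433216 + 638*(636 - 806)) + 393139 = (-433216 + 638*(-170)) + 393139 = (-433216 - 108460) + 393139 = -541676 + 393139 = -148537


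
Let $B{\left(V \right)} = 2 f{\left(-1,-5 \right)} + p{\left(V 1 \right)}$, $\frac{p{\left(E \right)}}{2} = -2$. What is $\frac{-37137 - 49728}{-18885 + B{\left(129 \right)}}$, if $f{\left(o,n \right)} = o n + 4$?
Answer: $\frac{86865}{18871} \approx 4.6031$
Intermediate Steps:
$f{\left(o,n \right)} = 4 + n o$ ($f{\left(o,n \right)} = n o + 4 = 4 + n o$)
$p{\left(E \right)} = -4$ ($p{\left(E \right)} = 2 \left(-2\right) = -4$)
$B{\left(V \right)} = 14$ ($B{\left(V \right)} = 2 \left(4 - -5\right) - 4 = 2 \left(4 + 5\right) - 4 = 2 \cdot 9 - 4 = 18 - 4 = 14$)
$\frac{-37137 - 49728}{-18885 + B{\left(129 \right)}} = \frac{-37137 - 49728}{-18885 + 14} = - \frac{86865}{-18871} = \left(-86865\right) \left(- \frac{1}{18871}\right) = \frac{86865}{18871}$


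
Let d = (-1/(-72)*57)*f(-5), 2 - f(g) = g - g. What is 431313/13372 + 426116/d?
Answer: 68384472771/254068 ≈ 2.6916e+5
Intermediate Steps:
f(g) = 2 (f(g) = 2 - (g - g) = 2 - 1*0 = 2 + 0 = 2)
d = 19/12 (d = (-1/(-72)*57)*2 = (-1*(-1/72)*57)*2 = ((1/72)*57)*2 = (19/24)*2 = 19/12 ≈ 1.5833)
431313/13372 + 426116/d = 431313/13372 + 426116/(19/12) = 431313*(1/13372) + 426116*(12/19) = 431313/13372 + 5113392/19 = 68384472771/254068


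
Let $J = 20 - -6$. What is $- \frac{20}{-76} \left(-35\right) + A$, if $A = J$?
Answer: $\frac{319}{19} \approx 16.789$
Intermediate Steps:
$J = 26$ ($J = 20 + 6 = 26$)
$A = 26$
$- \frac{20}{-76} \left(-35\right) + A = - \frac{20}{-76} \left(-35\right) + 26 = \left(-20\right) \left(- \frac{1}{76}\right) \left(-35\right) + 26 = \frac{5}{19} \left(-35\right) + 26 = - \frac{175}{19} + 26 = \frac{319}{19}$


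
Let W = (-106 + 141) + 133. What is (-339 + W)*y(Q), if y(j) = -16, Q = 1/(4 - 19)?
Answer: 2736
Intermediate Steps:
Q = -1/15 (Q = 1/(-15) = -1/15 ≈ -0.066667)
W = 168 (W = 35 + 133 = 168)
(-339 + W)*y(Q) = (-339 + 168)*(-16) = -171*(-16) = 2736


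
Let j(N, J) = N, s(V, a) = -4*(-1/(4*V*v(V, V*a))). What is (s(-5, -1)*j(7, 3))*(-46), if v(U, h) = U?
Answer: -322/25 ≈ -12.880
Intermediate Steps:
s(V, a) = V⁻² (s(V, a) = -4*(-1/(4*V²)) = -(-1)/V² = V⁻²)
(s(-5, -1)*j(7, 3))*(-46) = (7/(-5)²)*(-46) = ((1/25)*7)*(-46) = (7/25)*(-46) = -322/25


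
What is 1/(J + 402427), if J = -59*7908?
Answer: -1/64145 ≈ -1.5590e-5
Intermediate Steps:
J = -466572
1/(J + 402427) = 1/(-466572 + 402427) = 1/(-64145) = -1/64145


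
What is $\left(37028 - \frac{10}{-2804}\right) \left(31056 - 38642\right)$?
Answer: $- \frac{196906998973}{701} \approx -2.8089 \cdot 10^{8}$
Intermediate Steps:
$\left(37028 - \frac{10}{-2804}\right) \left(31056 - 38642\right) = \left(37028 - - \frac{5}{1402}\right) \left(-7586\right) = \left(37028 + \frac{5}{1402}\right) \left(-7586\right) = \frac{51913261}{1402} \left(-7586\right) = - \frac{196906998973}{701}$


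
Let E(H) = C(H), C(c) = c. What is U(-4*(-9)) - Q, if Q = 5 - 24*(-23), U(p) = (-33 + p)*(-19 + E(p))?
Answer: -506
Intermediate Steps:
E(H) = H
U(p) = (-33 + p)*(-19 + p)
Q = 557 (Q = 5 + 552 = 557)
U(-4*(-9)) - Q = (627 + (-4*(-9))² - (-208)*(-9)) - 1*557 = (627 + 36² - 52*36) - 557 = (627 + 1296 - 1872) - 557 = 51 - 557 = -506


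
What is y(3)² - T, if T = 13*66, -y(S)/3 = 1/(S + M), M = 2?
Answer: -21441/25 ≈ -857.64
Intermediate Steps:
y(S) = -3/(2 + S) (y(S) = -3/(S + 2) = -3/(2 + S))
T = 858
y(3)² - T = (-3/(2 + 3))² - 1*858 = (-3/5)² - 858 = (-3*⅕)² - 858 = (-⅗)² - 858 = 9/25 - 858 = -21441/25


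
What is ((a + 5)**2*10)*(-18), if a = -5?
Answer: 0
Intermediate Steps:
((a + 5)**2*10)*(-18) = ((-5 + 5)**2*10)*(-18) = (0**2*10)*(-18) = (0*10)*(-18) = 0*(-18) = 0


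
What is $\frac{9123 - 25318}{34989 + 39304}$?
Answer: $- \frac{16195}{74293} \approx -0.21799$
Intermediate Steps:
$\frac{9123 - 25318}{34989 + 39304} = - \frac{16195}{74293}$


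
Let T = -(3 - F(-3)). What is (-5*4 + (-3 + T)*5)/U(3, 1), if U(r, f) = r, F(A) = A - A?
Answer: -50/3 ≈ -16.667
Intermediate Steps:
F(A) = 0
T = -3 (T = -(3 - 1*0) = -(3 + 0) = -1*3 = -3)
(-5*4 + (-3 + T)*5)/U(3, 1) = (-5*4 + (-3 - 3)*5)/3 = (-20 - 6*5)*(1/3) = (-20 - 30)*(1/3) = -50*1/3 = -50/3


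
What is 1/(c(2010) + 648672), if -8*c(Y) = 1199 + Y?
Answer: 8/5186167 ≈ 1.5426e-6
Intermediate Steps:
c(Y) = -1199/8 - Y/8 (c(Y) = -(1199 + Y)/8 = -1199/8 - Y/8)
1/(c(2010) + 648672) = 1/((-1199/8 - ⅛*2010) + 648672) = 1/((-1199/8 - 1005/4) + 648672) = 1/(-3209/8 + 648672) = 1/(5186167/8) = 8/5186167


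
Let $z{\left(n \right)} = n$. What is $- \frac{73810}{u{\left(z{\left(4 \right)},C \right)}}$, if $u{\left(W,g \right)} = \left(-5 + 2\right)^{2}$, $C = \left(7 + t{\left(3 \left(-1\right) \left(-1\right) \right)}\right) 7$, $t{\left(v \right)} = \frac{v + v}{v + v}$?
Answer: $- \frac{73810}{9} \approx -8201.1$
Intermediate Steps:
$t{\left(v \right)} = 1$ ($t{\left(v \right)} = \frac{2 v}{2 v} = 2 v \frac{1}{2 v} = 1$)
$C = 56$ ($C = \left(7 + 1\right) 7 = 8 \cdot 7 = 56$)
$u{\left(W,g \right)} = 9$ ($u{\left(W,g \right)} = \left(-3\right)^{2} = 9$)
$- \frac{73810}{u{\left(z{\left(4 \right)},C \right)}} = - \frac{73810}{9}$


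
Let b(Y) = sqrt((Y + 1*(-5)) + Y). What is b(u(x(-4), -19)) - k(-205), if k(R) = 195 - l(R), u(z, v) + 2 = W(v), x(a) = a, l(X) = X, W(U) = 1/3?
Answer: -400 + 5*I*sqrt(3)/3 ≈ -400.0 + 2.8868*I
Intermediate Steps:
W(U) = 1/3
u(z, v) = -5/3 (u(z, v) = -2 + 1/3 = -5/3)
b(Y) = sqrt(-5 + 2*Y) (b(Y) = sqrt((Y - 5) + Y) = sqrt((-5 + Y) + Y) = sqrt(-5 + 2*Y))
k(R) = 195 - R
b(u(x(-4), -19)) - k(-205) = sqrt(-5 + 2*(-5/3)) - (195 - 1*(-205)) = sqrt(-5 - 10/3) - (195 + 205) = sqrt(-25/3) - 1*400 = 5*I*sqrt(3)/3 - 400 = -400 + 5*I*sqrt(3)/3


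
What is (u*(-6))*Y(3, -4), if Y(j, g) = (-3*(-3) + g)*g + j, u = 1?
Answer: 102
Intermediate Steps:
Y(j, g) = j + g*(9 + g) (Y(j, g) = (9 + g)*g + j = g*(9 + g) + j = j + g*(9 + g))
(u*(-6))*Y(3, -4) = (1*(-6))*(3 + (-4)**2 + 9*(-4)) = -6*(3 + 16 - 36) = -6*(-17) = 102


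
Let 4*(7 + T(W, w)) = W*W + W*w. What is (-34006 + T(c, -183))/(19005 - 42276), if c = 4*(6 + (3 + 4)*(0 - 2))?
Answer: 32293/23271 ≈ 1.3877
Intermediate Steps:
c = -32 (c = 4*(6 + 7*(-2)) = 4*(6 - 14) = 4*(-8) = -32)
T(W, w) = -7 + W**2/4 + W*w/4 (T(W, w) = -7 + (W*W + W*w)/4 = -7 + (W**2 + W*w)/4 = -7 + (W**2/4 + W*w/4) = -7 + W**2/4 + W*w/4)
(-34006 + T(c, -183))/(19005 - 42276) = (-34006 + (-7 + (1/4)*(-32)**2 + (1/4)*(-32)*(-183)))/(19005 - 42276) = (-34006 + (-7 + (1/4)*1024 + 1464))/(-23271) = (-34006 + (-7 + 256 + 1464))*(-1/23271) = (-34006 + 1713)*(-1/23271) = -32293*(-1/23271) = 32293/23271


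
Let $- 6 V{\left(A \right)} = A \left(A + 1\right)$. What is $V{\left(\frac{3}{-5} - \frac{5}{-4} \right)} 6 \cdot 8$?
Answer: $- \frac{429}{50} \approx -8.58$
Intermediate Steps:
$V{\left(A \right)} = - \frac{A \left(1 + A\right)}{6}$ ($V{\left(A \right)} = - \frac{A \left(A + 1\right)}{6} = - \frac{A \left(1 + A\right)}{6}$)
$V{\left(\frac{3}{-5} - \frac{5}{-4} \right)} 6 \cdot 8 = - \frac{\left(\frac{3}{-5} - \frac{5}{-4}\right) \left(1 + \left(\frac{3}{-5} - \frac{5}{-4}\right)\right)}{6} \cdot 6 \cdot 8 = - \frac{\left(3 \left(- \frac{1}{5}\right) - - \frac{5}{4}\right) \left(1 + \left(3 \left(- \frac{1}{5}\right) - - \frac{5}{4}\right)\right)}{6} \cdot 6 \cdot 8 = - \frac{\left(- \frac{3}{5} + \frac{5}{4}\right) \left(1 + \left(- \frac{3}{5} + \frac{5}{4}\right)\right)}{6} \cdot 6 \cdot 8 = \left(- \frac{1}{6}\right) \frac{13}{20} \left(1 + \frac{13}{20}\right) 6 \cdot 8 = \left(- \frac{1}{6}\right) \frac{13}{20} \cdot \frac{33}{20} \cdot 6 \cdot 8 = \left(- \frac{143}{800}\right) 6 \cdot 8 = \left(- \frac{429}{400}\right) 8 = - \frac{429}{50}$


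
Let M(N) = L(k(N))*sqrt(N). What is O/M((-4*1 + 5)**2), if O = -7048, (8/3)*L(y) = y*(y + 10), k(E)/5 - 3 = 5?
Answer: -3524/375 ≈ -9.3973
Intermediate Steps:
k(E) = 40 (k(E) = 15 + 5*5 = 15 + 25 = 40)
L(y) = 3*y*(10 + y)/8 (L(y) = 3*(y*(y + 10))/8 = 3*(y*(10 + y))/8 = 3*y*(10 + y)/8)
M(N) = 750*sqrt(N) (M(N) = ((3/8)*40*(10 + 40))*sqrt(N) = ((3/8)*40*50)*sqrt(N) = 750*sqrt(N))
O/M((-4*1 + 5)**2) = -7048/(750*sqrt((-4*1 + 5)**2)) = -7048/(750*sqrt((-4 + 5)**2)) = -7048/(750*sqrt(1**2)) = -7048/(750*sqrt(1)) = -7048/(750*1) = -7048/750 = -7048*1/750 = -3524/375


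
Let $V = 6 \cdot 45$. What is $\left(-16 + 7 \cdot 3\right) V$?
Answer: $1350$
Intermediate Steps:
$V = 270$
$\left(-16 + 7 \cdot 3\right) V = \left(-16 + 7 \cdot 3\right) 270 = \left(-16 + 21\right) 270 = 5 \cdot 270 = 1350$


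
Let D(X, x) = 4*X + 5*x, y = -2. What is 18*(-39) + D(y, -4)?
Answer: -730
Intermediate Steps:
18*(-39) + D(y, -4) = 18*(-39) + (4*(-2) + 5*(-4)) = -702 + (-8 - 20) = -702 - 28 = -730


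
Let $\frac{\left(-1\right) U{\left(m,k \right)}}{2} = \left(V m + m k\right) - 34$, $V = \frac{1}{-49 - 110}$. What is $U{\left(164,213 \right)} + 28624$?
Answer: $- \frac{6546020}{159} \approx -41170.0$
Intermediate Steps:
$V = - \frac{1}{159}$ ($V = \frac{1}{-159} = - \frac{1}{159} \approx -0.0062893$)
$U{\left(m,k \right)} = 68 + \frac{2 m}{159} - 2 k m$ ($U{\left(m,k \right)} = - 2 \left(\left(- \frac{m}{159} + m k\right) - 34\right) = - 2 \left(\left(- \frac{m}{159} + k m\right) - 34\right) = - 2 \left(-34 - \frac{m}{159} + k m\right) = 68 + \frac{2 m}{159} - 2 k m$)
$U{\left(164,213 \right)} + 28624 = \left(68 + \frac{2}{159} \cdot 164 - 426 \cdot 164\right) + 28624 = \left(68 + \frac{328}{159} - 69864\right) + 28624 = - \frac{11097236}{159} + 28624 = - \frac{6546020}{159}$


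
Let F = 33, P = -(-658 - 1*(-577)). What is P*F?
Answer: 2673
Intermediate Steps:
P = 81 (P = -(-658 + 577) = -1*(-81) = 81)
P*F = 81*33 = 2673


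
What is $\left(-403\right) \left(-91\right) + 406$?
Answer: $37079$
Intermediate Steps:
$\left(-403\right) \left(-91\right) + 406 = 36673 + 406 = 37079$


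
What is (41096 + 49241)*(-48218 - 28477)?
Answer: -6928396215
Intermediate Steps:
(41096 + 49241)*(-48218 - 28477) = 90337*(-76695) = -6928396215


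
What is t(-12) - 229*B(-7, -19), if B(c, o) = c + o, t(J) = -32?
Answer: 5922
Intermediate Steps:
t(-12) - 229*B(-7, -19) = -32 - 229*(-7 - 19) = -32 - 229*(-26) = -32 + 5954 = 5922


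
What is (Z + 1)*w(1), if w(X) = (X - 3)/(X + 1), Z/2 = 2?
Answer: -5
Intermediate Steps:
Z = 4 (Z = 2*2 = 4)
w(X) = (-3 + X)/(1 + X)
(Z + 1)*w(1) = (4 + 1)*((-3 + 1)/(1 + 1)) = 5*(-2/2) = 5*((½)*(-2)) = 5*(-1) = -5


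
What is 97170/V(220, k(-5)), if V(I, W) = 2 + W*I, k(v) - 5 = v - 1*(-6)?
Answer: 48585/661 ≈ 73.502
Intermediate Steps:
k(v) = 11 + v (k(v) = 5 + (v - 1*(-6)) = 5 + (v + 6) = 5 + (6 + v) = 11 + v)
V(I, W) = 2 + I*W
97170/V(220, k(-5)) = 97170/(2 + 220*(11 - 5)) = 97170/(2 + 220*6) = 97170/(2 + 1320) = 97170/1322 = 97170*(1/1322) = 48585/661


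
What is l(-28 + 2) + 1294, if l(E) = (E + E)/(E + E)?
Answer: 1295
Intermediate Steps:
l(E) = 1 (l(E) = (2*E)/((2*E)) = (2*E)*(1/(2*E)) = 1)
l(-28 + 2) + 1294 = 1 + 1294 = 1295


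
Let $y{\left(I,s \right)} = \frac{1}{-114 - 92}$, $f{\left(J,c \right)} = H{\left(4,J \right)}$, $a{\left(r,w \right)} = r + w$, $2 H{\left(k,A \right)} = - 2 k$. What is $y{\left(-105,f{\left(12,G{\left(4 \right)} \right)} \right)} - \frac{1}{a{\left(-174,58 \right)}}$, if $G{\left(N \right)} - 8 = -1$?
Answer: $\frac{45}{11948} \approx 0.0037663$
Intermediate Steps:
$H{\left(k,A \right)} = - k$ ($H{\left(k,A \right)} = \frac{\left(-2\right) k}{2} = - k$)
$G{\left(N \right)} = 7$ ($G{\left(N \right)} = 8 - 1 = 7$)
$f{\left(J,c \right)} = -4$ ($f{\left(J,c \right)} = \left(-1\right) 4 = -4$)
$y{\left(I,s \right)} = - \frac{1}{206}$ ($y{\left(I,s \right)} = \frac{1}{-206} = - \frac{1}{206}$)
$y{\left(-105,f{\left(12,G{\left(4 \right)} \right)} \right)} - \frac{1}{a{\left(-174,58 \right)}} = - \frac{1}{206} - \frac{1}{-174 + 58} = - \frac{1}{206} - \frac{1}{-116} = - \frac{1}{206} - - \frac{1}{116} = - \frac{1}{206} + \frac{1}{116} = \frac{45}{11948}$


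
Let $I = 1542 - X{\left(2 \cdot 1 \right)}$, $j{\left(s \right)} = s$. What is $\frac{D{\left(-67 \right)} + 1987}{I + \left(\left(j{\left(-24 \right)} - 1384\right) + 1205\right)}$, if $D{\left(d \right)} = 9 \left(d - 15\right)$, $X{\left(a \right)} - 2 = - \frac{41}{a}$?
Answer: $\frac{2498}{2715} \approx 0.92007$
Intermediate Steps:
$X{\left(a \right)} = 2 - \frac{41}{a}$
$I = \frac{3121}{2}$ ($I = 1542 - \left(2 - \frac{41}{2 \cdot 1}\right) = 1542 - \left(2 - \frac{41}{2}\right) = 1542 - - \frac{37}{2} = 1542 + \frac{37}{2} = \frac{3121}{2} \approx 1560.5$)
$D{\left(d \right)} = -135 + 9 d$ ($D{\left(d \right)} = 9 \left(-15 + d\right) = -135 + 9 d$)
$\frac{D{\left(-67 \right)} + 1987}{I + \left(\left(j{\left(-24 \right)} - 1384\right) + 1205\right)} = \frac{\left(-135 + 9 \left(-67\right)\right) + 1987}{\frac{3121}{2} + \left(\left(-24 - 1384\right) + 1205\right)} = \frac{\left(-135 - 603\right) + 1987}{\frac{3121}{2} + \left(-1408 + 1205\right)} = \frac{-738 + 1987}{\frac{3121}{2} - 203} = \frac{1249}{\frac{2715}{2}} = 1249 \cdot \frac{2}{2715} = \frac{2498}{2715}$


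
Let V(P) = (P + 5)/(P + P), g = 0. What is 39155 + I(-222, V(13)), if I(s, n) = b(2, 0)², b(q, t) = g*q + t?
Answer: 39155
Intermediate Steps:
b(q, t) = t (b(q, t) = 0*q + t = 0 + t = t)
V(P) = (5 + P)/(2*P) (V(P) = (5 + P)/((2*P)) = (5 + P)*(1/(2*P)) = (5 + P)/(2*P))
I(s, n) = 0 (I(s, n) = 0² = 0)
39155 + I(-222, V(13)) = 39155 + 0 = 39155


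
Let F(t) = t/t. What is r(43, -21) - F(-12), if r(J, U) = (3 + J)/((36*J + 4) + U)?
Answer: -1485/1531 ≈ -0.96995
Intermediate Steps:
r(J, U) = (3 + J)/(4 + U + 36*J) (r(J, U) = (3 + J)/((4 + 36*J) + U) = (3 + J)/(4 + U + 36*J))
F(t) = 1
r(43, -21) - F(-12) = (3 + 43)/(4 - 21 + 36*43) - 1*1 = 46/(4 - 21 + 1548) - 1 = 46/1531 - 1 = -1485/1531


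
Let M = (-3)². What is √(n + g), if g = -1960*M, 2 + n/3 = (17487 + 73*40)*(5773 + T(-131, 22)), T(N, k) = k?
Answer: 9*√4379729 ≈ 18835.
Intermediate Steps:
M = 9
n = 354775689 (n = -6 + 3*((17487 + 73*40)*(5773 + 22)) = -6 + 3*((17487 + 2920)*5795) = -6 + 3*(20407*5795) = -6 + 3*118258565 = -6 + 354775695 = 354775689)
g = -17640 (g = -1960*9 = -17640)
√(n + g) = √(354775689 - 17640) = √354758049 = 9*√4379729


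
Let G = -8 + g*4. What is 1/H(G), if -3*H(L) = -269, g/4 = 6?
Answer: 3/269 ≈ 0.011152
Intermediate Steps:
g = 24 (g = 4*6 = 24)
G = 88 (G = -8 + 24*4 = -8 + 96 = 88)
H(L) = 269/3 (H(L) = -⅓*(-269) = 269/3)
1/H(G) = 1/(269/3) = 3/269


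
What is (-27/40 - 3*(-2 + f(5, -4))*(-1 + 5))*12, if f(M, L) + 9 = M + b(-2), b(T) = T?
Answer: 11439/10 ≈ 1143.9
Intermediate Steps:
f(M, L) = -11 + M (f(M, L) = -9 + (M - 2) = -9 + (-2 + M) = -11 + M)
(-27/40 - 3*(-2 + f(5, -4))*(-1 + 5))*12 = (-27/40 - 3*(-2 + (-11 + 5))*(-1 + 5))*12 = (-27*1/40 - 3*(-2 - 6)*4)*12 = (-27/40 - (-24)*4)*12 = (-27/40 - 3*(-32))*12 = (-27/40 + 96)*12 = (3813/40)*12 = 11439/10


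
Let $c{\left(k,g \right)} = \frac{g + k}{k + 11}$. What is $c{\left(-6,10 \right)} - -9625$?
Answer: $\frac{48129}{5} \approx 9625.8$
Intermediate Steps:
$c{\left(k,g \right)} = \frac{g + k}{11 + k}$
$c{\left(-6,10 \right)} - -9625 = \frac{10 - 6}{11 - 6} - -9625 = \frac{1}{5} \cdot 4 + 9625 = \frac{4}{5} + 9625 = \frac{48129}{5}$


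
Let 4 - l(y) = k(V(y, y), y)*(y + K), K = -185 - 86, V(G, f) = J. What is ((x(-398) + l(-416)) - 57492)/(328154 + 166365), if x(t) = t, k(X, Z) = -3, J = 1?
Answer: -59947/494519 ≈ -0.12122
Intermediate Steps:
V(G, f) = 1
K = -271
l(y) = -809 + 3*y (l(y) = 4 - (-3)*(y - 271) = 4 - (-3)*(-271 + y) = 4 - (813 - 3*y) = 4 + (-813 + 3*y) = -809 + 3*y)
((x(-398) + l(-416)) - 57492)/(328154 + 166365) = ((-398 + (-809 + 3*(-416))) - 57492)/(328154 + 166365) = ((-398 + (-809 - 1248)) - 57492)/494519 = ((-398 - 2057) - 57492)*(1/494519) = (-2455 - 57492)*(1/494519) = -59947*1/494519 = -59947/494519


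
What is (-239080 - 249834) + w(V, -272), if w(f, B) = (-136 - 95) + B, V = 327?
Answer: -489417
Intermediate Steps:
w(f, B) = -231 + B
(-239080 - 249834) + w(V, -272) = (-239080 - 249834) + (-231 - 272) = -488914 - 503 = -489417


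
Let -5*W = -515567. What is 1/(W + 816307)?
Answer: 5/4597102 ≈ 1.0876e-6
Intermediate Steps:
W = 515567/5 (W = -1/5*(-515567) = 515567/5 ≈ 1.0311e+5)
1/(W + 816307) = 1/(515567/5 + 816307) = 1/(4597102/5) = 5/4597102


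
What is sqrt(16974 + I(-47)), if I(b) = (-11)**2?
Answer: sqrt(17095) ≈ 130.75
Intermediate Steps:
I(b) = 121
sqrt(16974 + I(-47)) = sqrt(16974 + 121) = sqrt(17095)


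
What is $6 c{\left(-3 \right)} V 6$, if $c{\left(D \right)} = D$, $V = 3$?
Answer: $-324$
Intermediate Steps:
$6 c{\left(-3 \right)} V 6 = 6 \left(-3\right) 3 \cdot 6 = \left(-18\right) 3 \cdot 6 = \left(-54\right) 6 = -324$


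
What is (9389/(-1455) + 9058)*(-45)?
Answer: -39510003/97 ≈ -4.0732e+5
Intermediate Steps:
(9389/(-1455) + 9058)*(-45) = (9389*(-1/1455) + 9058)*(-45) = (-9389/1455 + 9058)*(-45) = (13170001/1455)*(-45) = -39510003/97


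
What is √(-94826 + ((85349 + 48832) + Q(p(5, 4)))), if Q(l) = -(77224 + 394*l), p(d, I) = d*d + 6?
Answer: I*√50083 ≈ 223.79*I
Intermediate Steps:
p(d, I) = 6 + d² (p(d, I) = d² + 6 = 6 + d²)
Q(l) = -77224 - 394*l (Q(l) = -(77224 + 394*l) = -394*(196 + l) = -77224 - 394*l)
√(-94826 + ((85349 + 48832) + Q(p(5, 4)))) = √(-94826 + ((85349 + 48832) + (-77224 - 394*(6 + 5²)))) = √(-94826 + (134181 + (-77224 - 394*(6 + 25)))) = √(-94826 + (134181 + (-77224 - 394*31))) = √(-94826 + (134181 + (-77224 - 12214))) = √(-94826 + (134181 - 89438)) = √(-94826 + 44743) = √(-50083) = I*√50083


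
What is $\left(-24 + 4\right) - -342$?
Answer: $322$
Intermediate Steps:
$\left(-24 + 4\right) - -342 = -20 + 342 = 322$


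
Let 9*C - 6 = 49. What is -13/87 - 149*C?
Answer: -237694/261 ≈ -910.71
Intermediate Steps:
C = 55/9 (C = ⅔ + (⅑)*49 = ⅔ + 49/9 = 55/9 ≈ 6.1111)
-13/87 - 149*C = -13/87 - 149*55/9 = -13*1/87 - 8195/9 = -13/87 - 8195/9 = -237694/261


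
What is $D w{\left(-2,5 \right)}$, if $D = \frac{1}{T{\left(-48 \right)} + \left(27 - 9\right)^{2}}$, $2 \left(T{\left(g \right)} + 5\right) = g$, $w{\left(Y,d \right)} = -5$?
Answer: $- \frac{1}{59} \approx -0.016949$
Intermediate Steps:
$T{\left(g \right)} = -5 + \frac{g}{2}$
$D = \frac{1}{295}$ ($D = \frac{1}{\left(-5 + \frac{1}{2} \left(-48\right)\right) + \left(27 - 9\right)^{2}} = \frac{1}{\left(-5 - 24\right) + 18^{2}} = \frac{1}{-29 + 324} = \frac{1}{295} \approx 0.0033898$)
$D w{\left(-2,5 \right)} = \frac{1}{295} \left(-5\right) = - \frac{1}{59}$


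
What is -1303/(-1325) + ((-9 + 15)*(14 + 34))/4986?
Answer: 382131/367025 ≈ 1.0412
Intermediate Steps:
-1303/(-1325) + ((-9 + 15)*(14 + 34))/4986 = -1303*(-1/1325) + (6*48)*(1/4986) = 1303/1325 + 288*(1/4986) = 1303/1325 + 16/277 = 382131/367025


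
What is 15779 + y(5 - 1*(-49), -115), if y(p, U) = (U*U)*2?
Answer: 42229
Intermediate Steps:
y(p, U) = 2*U² (y(p, U) = U²*2 = 2*U²)
15779 + y(5 - 1*(-49), -115) = 15779 + 2*(-115)² = 15779 + 2*13225 = 15779 + 26450 = 42229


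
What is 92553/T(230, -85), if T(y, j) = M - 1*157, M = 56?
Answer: -92553/101 ≈ -916.37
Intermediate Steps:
T(y, j) = -101 (T(y, j) = 56 - 1*157 = 56 - 157 = -101)
92553/T(230, -85) = 92553/(-101) = 92553*(-1/101) = -92553/101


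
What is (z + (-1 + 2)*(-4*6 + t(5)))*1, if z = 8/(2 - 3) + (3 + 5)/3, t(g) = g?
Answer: -73/3 ≈ -24.333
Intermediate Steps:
z = -16/3 (z = 8/(-1) + 8*(1/3) = 8*(-1) + 8/3 = -8 + 8/3 = -16/3 ≈ -5.3333)
(z + (-1 + 2)*(-4*6 + t(5)))*1 = (-16/3 + (-1 + 2)*(-4*6 + 5))*1 = (-16/3 + 1*(-24 + 5))*1 = (-16/3 + 1*(-19))*1 = (-16/3 - 19)*1 = -73/3*1 = -73/3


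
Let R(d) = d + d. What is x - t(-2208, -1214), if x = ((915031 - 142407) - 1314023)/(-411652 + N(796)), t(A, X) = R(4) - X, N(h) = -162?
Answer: -502695309/411814 ≈ -1220.7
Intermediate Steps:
R(d) = 2*d
t(A, X) = 8 - X (t(A, X) = 2*4 - X = 8 - X)
x = 541399/411814 (x = ((915031 - 142407) - 1314023)/(-411652 - 162) = (772624 - 1314023)/(-411814) = -541399*(-1/411814) = 541399/411814 ≈ 1.3147)
x - t(-2208, -1214) = 541399/411814 - (8 - 1*(-1214)) = 541399/411814 - (8 + 1214) = 541399/411814 - 1*1222 = 541399/411814 - 1222 = -502695309/411814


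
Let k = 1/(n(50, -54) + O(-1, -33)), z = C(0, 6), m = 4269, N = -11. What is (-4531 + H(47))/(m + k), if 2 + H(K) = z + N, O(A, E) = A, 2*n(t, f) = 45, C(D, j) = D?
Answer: -195392/183569 ≈ -1.0644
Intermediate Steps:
n(t, f) = 45/2 (n(t, f) = (½)*45 = 45/2)
z = 0
H(K) = -13 (H(K) = -2 + (0 - 11) = -2 - 11 = -13)
k = 2/43 (k = 1/(45/2 - 1) = 1/(43/2) = 2/43 ≈ 0.046512)
(-4531 + H(47))/(m + k) = (-4531 - 13)/(4269 + 2/43) = -4544/183569/43 = -4544*43/183569 = -195392/183569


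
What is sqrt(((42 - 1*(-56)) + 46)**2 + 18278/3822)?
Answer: sqrt(9146685)/21 ≈ 144.02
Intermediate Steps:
sqrt(((42 - 1*(-56)) + 46)**2 + 18278/3822) = sqrt(((42 + 56) + 46)**2 + 18278*(1/3822)) = sqrt((98 + 46)**2 + 703/147) = sqrt(144**2 + 703/147) = sqrt(20736 + 703/147) = sqrt(3048895/147) = sqrt(9146685)/21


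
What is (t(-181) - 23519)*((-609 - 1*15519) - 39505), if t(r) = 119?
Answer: 1301812200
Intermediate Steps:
(t(-181) - 23519)*((-609 - 1*15519) - 39505) = (119 - 23519)*((-609 - 1*15519) - 39505) = -23400*((-609 - 15519) - 39505) = -23400*(-16128 - 39505) = -23400*(-55633) = 1301812200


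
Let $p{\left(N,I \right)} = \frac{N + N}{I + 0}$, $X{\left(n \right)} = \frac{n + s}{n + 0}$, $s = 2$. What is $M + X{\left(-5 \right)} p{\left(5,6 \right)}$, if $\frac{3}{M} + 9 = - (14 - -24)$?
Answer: $\frac{44}{47} \approx 0.93617$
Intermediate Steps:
$X{\left(n \right)} = \frac{2 + n}{n}$ ($X{\left(n \right)} = \frac{n + 2}{n + 0} = \frac{2 + n}{n}$)
$M = - \frac{3}{47}$ ($M = \frac{3}{-9 - \left(14 - -24\right)} = \frac{3}{-9 - \left(14 + 24\right)} = \frac{3}{-9 - 38} = \frac{3}{-47} = 3 \left(- \frac{1}{47}\right) = - \frac{3}{47} \approx -0.06383$)
$p{\left(N,I \right)} = \frac{2 N}{I}$
$M + X{\left(-5 \right)} p{\left(5,6 \right)} = - \frac{3}{47} + \frac{2 - 5}{-5} \cdot 2 \cdot 5 \cdot \frac{1}{6} = - \frac{3}{47} + \left(- \frac{1}{5}\right) \left(-3\right) 2 \cdot 5 \cdot \frac{1}{6} = - \frac{3}{47} + \frac{3}{5} \cdot \frac{5}{3} = - \frac{3}{47} + 1 = \frac{44}{47}$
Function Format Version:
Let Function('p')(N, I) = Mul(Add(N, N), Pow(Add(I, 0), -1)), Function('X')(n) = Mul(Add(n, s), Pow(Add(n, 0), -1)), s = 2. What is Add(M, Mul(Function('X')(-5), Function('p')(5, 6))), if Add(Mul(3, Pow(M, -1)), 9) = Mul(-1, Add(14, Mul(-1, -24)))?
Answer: Rational(44, 47) ≈ 0.93617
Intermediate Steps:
Function('X')(n) = Mul(Pow(n, -1), Add(2, n)) (Function('X')(n) = Mul(Add(n, 2), Pow(Add(n, 0), -1)) = Mul(Add(2, n), Pow(n, -1)) = Mul(Pow(n, -1), Add(2, n)))
M = Rational(-3, 47) (M = Mul(3, Pow(Add(-9, Mul(-1, Add(14, Mul(-1, -24)))), -1)) = Mul(3, Pow(Add(-9, Mul(-1, Add(14, 24))), -1)) = Mul(3, Pow(Add(-9, Mul(-1, 38)), -1)) = Mul(3, Pow(Add(-9, -38), -1)) = Mul(3, Pow(-47, -1)) = Mul(3, Rational(-1, 47)) = Rational(-3, 47) ≈ -0.063830)
Function('p')(N, I) = Mul(2, N, Pow(I, -1)) (Function('p')(N, I) = Mul(Mul(2, N), Pow(I, -1)) = Mul(2, N, Pow(I, -1)))
Add(M, Mul(Function('X')(-5), Function('p')(5, 6))) = Add(Rational(-3, 47), Mul(Mul(Pow(-5, -1), Add(2, -5)), Mul(2, 5, Pow(6, -1)))) = Add(Rational(-3, 47), Mul(Mul(Rational(-1, 5), -3), Mul(2, 5, Rational(1, 6)))) = Add(Rational(-3, 47), Mul(Rational(3, 5), Rational(5, 3))) = Add(Rational(-3, 47), 1) = Rational(44, 47)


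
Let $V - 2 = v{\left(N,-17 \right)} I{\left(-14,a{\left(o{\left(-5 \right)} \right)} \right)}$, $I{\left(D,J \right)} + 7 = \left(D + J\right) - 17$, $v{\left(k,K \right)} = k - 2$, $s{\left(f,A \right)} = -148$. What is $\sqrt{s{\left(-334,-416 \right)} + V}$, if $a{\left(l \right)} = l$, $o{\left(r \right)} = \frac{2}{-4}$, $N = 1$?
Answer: $\frac{i \sqrt{430}}{2} \approx 10.368 i$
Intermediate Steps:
$o{\left(r \right)} = - \frac{1}{2}$ ($o{\left(r \right)} = 2 \left(- \frac{1}{4}\right) = - \frac{1}{2}$)
$v{\left(k,K \right)} = -2 + k$ ($v{\left(k,K \right)} = k - 2 = -2 + k$)
$I{\left(D,J \right)} = -24 + D + J$ ($I{\left(D,J \right)} = -7 - \left(17 - D - J\right) = -7 + \left(-17 + D + J\right) = -24 + D + J$)
$V = \frac{81}{2}$ ($V = 2 + \left(-2 + 1\right) \left(-24 - 14 - \frac{1}{2}\right) = 2 - - \frac{77}{2} = 2 + \frac{77}{2} = \frac{81}{2} \approx 40.5$)
$\sqrt{s{\left(-334,-416 \right)} + V} = \sqrt{-148 + \frac{81}{2}} = \sqrt{- \frac{215}{2}} = \frac{i \sqrt{430}}{2}$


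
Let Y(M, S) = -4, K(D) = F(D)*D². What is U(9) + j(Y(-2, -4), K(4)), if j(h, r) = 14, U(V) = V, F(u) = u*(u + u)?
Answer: 23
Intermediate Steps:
F(u) = 2*u² (F(u) = u*(2*u) = 2*u²)
K(D) = 2*D⁴ (K(D) = (2*D²)*D² = 2*D⁴)
U(9) + j(Y(-2, -4), K(4)) = 9 + 14 = 23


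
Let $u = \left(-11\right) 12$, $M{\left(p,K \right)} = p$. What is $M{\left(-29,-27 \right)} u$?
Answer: $3828$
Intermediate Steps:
$u = -132$
$M{\left(-29,-27 \right)} u = \left(-29\right) \left(-132\right) = 3828$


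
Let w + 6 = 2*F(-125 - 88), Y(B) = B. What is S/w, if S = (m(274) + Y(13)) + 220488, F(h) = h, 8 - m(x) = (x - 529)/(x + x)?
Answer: -40279729/78912 ≈ -510.44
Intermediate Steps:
m(x) = 8 - (-529 + x)/(2*x) (m(x) = 8 - (x - 529)/(x + x) = 8 - (-529 + x)/(2*x))
S = 120839187/548 (S = ((1/2)*(529 + 15*274)/274 + 13) + 220488 = ((1/2)*(1/274)*(529 + 4110) + 13) + 220488 = ((1/2)*(1/274)*4639 + 13) + 220488 = (4639/548 + 13) + 220488 = 11763/548 + 220488 = 120839187/548 ≈ 2.2051e+5)
w = -432 (w = -6 + 2*(-125 - 88) = -6 + 2*(-213) = -6 - 426 = -432)
S/w = (120839187/548)/(-432) = (120839187/548)*(-1/432) = -40279729/78912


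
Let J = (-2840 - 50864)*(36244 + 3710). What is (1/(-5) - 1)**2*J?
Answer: -77244826176/25 ≈ -3.0898e+9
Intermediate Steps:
J = -2145689616 (J = -53704*39954 = -2145689616)
(1/(-5) - 1)**2*J = (1/(-5) - 1)**2*(-2145689616) = (-1/5 - 1)**2*(-2145689616) = (-6/5)**2*(-2145689616) = (36/25)*(-2145689616) = -77244826176/25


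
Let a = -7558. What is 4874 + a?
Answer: -2684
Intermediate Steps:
4874 + a = 4874 - 7558 = -2684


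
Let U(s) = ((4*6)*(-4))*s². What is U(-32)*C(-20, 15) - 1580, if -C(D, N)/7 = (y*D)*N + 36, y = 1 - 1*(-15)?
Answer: -3278243372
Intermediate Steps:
y = 16 (y = 1 + 15 = 16)
U(s) = -96*s² (U(s) = (24*(-4))*s² = -96*s²)
C(D, N) = -252 - 112*D*N (C(D, N) = -7*((16*D)*N + 36) = -7*(16*D*N + 36) = -7*(36 + 16*D*N) = -252 - 112*D*N)
U(-32)*C(-20, 15) - 1580 = (-96*(-32)²)*(-252 - 112*(-20)*15) - 1580 = (-96*1024)*(-252 + 33600) - 1580 = -98304*33348 - 1580 = -3278241792 - 1580 = -3278243372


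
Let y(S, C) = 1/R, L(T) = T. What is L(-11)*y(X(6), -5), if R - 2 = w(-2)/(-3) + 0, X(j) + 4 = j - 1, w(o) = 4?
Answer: -33/2 ≈ -16.500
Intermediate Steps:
X(j) = -5 + j (X(j) = -4 + (j - 1) = -4 + (-1 + j) = -5 + j)
R = ⅔ (R = 2 + (4/(-3) + 0) = 2 + (4*(-⅓) + 0) = 2 + (-4/3 + 0) = 2 - 4/3 = ⅔ ≈ 0.66667)
y(S, C) = 3/2 (y(S, C) = 1/(⅔) = 3/2)
L(-11)*y(X(6), -5) = -11*3/2 = -33/2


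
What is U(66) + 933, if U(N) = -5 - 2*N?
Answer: 796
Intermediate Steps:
U(66) + 933 = (-5 - 2*66) + 933 = (-5 - 132) + 933 = -137 + 933 = 796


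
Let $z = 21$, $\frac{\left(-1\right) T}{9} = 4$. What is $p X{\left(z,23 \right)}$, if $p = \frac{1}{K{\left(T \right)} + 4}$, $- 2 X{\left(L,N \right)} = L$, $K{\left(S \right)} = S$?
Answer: $\frac{21}{64} \approx 0.32813$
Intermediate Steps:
$T = -36$ ($T = \left(-9\right) 4 = -36$)
$X{\left(L,N \right)} = - \frac{L}{2}$
$p = - \frac{1}{32}$ ($p = \frac{1}{-36 + 4} = \frac{1}{-32} = - \frac{1}{32} \approx -0.03125$)
$p X{\left(z,23 \right)} = - \frac{\left(- \frac{1}{2}\right) 21}{32} = \left(- \frac{1}{32}\right) \left(- \frac{21}{2}\right) = \frac{21}{64}$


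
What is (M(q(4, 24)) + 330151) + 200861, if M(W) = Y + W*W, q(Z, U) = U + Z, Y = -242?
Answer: 531554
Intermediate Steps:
M(W) = -242 + W² (M(W) = -242 + W*W = -242 + W²)
(M(q(4, 24)) + 330151) + 200861 = ((-242 + (24 + 4)²) + 330151) + 200861 = ((-242 + 28²) + 330151) + 200861 = ((-242 + 784) + 330151) + 200861 = (542 + 330151) + 200861 = 330693 + 200861 = 531554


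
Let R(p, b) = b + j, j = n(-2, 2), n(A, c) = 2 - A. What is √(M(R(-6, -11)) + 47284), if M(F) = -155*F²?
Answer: √39689 ≈ 199.22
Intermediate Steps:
j = 4 (j = 2 - 1*(-2) = 2 + 2 = 4)
R(p, b) = 4 + b (R(p, b) = b + 4 = 4 + b)
√(M(R(-6, -11)) + 47284) = √(-155*(4 - 11)² + 47284) = √(-155*(-7)² + 47284) = √(-155*49 + 47284) = √(-7595 + 47284) = √39689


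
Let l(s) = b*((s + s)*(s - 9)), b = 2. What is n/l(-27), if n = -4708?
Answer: -1177/972 ≈ -1.2109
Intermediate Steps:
l(s) = 4*s*(-9 + s) (l(s) = 2*((s + s)*(s - 9)) = 2*((2*s)*(-9 + s)) = 2*(2*s*(-9 + s)) = 4*s*(-9 + s))
n/l(-27) = -4708*(-1/(108*(-9 - 27))) = -4708/(4*(-27)*(-36)) = -4708/3888 = -4708*1/3888 = -1177/972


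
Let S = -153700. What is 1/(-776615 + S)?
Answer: -1/930315 ≈ -1.0749e-6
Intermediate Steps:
1/(-776615 + S) = 1/(-776615 - 153700) = 1/(-930315) = -1/930315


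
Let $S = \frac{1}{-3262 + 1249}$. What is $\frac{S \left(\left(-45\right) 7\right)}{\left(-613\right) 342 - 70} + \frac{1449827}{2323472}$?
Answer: $\frac{51004648443253}{81739417350448} \approx 0.62399$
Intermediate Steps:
$S = - \frac{1}{2013}$ ($S = \frac{1}{-2013} = - \frac{1}{2013} \approx -0.00049677$)
$\frac{S \left(\left(-45\right) 7\right)}{\left(-613\right) 342 - 70} + \frac{1449827}{2323472} = \frac{\left(- \frac{1}{2013}\right) \left(\left(-45\right) 7\right)}{\left(-613\right) 342 - 70} + \frac{1449827}{2323472} = \frac{\left(- \frac{1}{2013}\right) \left(-315\right)}{-209646 - 70} + 1449827 \cdot \frac{1}{2323472} = \frac{105}{671 \left(-209716\right)} + \frac{1449827}{2323472} = \frac{105}{671} \left(- \frac{1}{209716}\right) + \frac{1449827}{2323472} = - \frac{105}{140719436} + \frac{1449827}{2323472} = \frac{51004648443253}{81739417350448}$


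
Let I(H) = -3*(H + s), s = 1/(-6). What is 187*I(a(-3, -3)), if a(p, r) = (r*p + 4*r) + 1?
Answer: 2431/2 ≈ 1215.5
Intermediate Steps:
a(p, r) = 1 + 4*r + p*r (a(p, r) = (p*r + 4*r) + 1 = (4*r + p*r) + 1 = 1 + 4*r + p*r)
s = -⅙ ≈ -0.16667
I(H) = ½ - 3*H (I(H) = -3*(H - ⅙) = -3*(-⅙ + H) = ½ - 3*H)
187*I(a(-3, -3)) = 187*(½ - 3*(1 + 4*(-3) - 3*(-3))) = 187*(½ - 3*(1 - 12 + 9)) = 187*(½ - 3*(-2)) = 187*(½ + 6) = 187*(13/2) = 2431/2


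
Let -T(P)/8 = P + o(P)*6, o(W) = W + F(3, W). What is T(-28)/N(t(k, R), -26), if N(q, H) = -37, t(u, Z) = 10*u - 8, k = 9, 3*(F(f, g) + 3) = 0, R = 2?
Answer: -1712/37 ≈ -46.270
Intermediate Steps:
F(f, g) = -3 (F(f, g) = -3 + (⅓)*0 = -3 + 0 = -3)
o(W) = -3 + W (o(W) = W - 3 = -3 + W)
t(u, Z) = -8 + 10*u
T(P) = 144 - 56*P (T(P) = -8*(P + (-3 + P)*6) = -8*(P + (-18 + 6*P)) = -8*(-18 + 7*P) = 144 - 56*P)
T(-28)/N(t(k, R), -26) = (144 - 56*(-28))/(-37) = (144 + 1568)*(-1/37) = 1712*(-1/37) = -1712/37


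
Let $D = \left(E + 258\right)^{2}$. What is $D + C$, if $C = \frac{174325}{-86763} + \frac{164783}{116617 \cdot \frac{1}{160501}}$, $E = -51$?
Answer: $\frac{2728221219159983}{10118040771} \approx 2.6964 \cdot 10^{5}$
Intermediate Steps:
$C = \frac{2294673290163404}{10118040771}$ ($C = 174325 \left(- \frac{1}{86763}\right) + \frac{164783}{116617 \cdot \frac{1}{160501}} = - \frac{174325}{86763} + \frac{164783}{\frac{116617}{160501}} = - \frac{174325}{86763} + 164783 \cdot \frac{160501}{116617} = - \frac{174325}{86763} + \frac{26447836283}{116617} = \frac{2294673290163404}{10118040771} \approx 2.2679 \cdot 10^{5}$)
$D = 42849$ ($D = \left(-51 + 258\right)^{2} = 207^{2} = 42849$)
$D + C = 42849 + \frac{2294673290163404}{10118040771} = \frac{2728221219159983}{10118040771}$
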